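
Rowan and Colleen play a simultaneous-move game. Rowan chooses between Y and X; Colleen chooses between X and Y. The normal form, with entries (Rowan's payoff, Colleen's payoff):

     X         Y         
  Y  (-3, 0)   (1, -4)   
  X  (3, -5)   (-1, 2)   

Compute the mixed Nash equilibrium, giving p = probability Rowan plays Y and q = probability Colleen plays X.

p = 7/11, q = 1/4

Set Colleen's expected payoff from X equal to that from Y:
  Colleen's payoff from X: p·0 + (1−p)·(-5) = 5p - 5
  Colleen's payoff from Y: p·(-4) + (1−p)·2 = -6p + 2
  5p - 5 = -6p + 2  ⇒  11p = 7  ⇒  p = 7/11.
Set Rowan's expected payoff from Y equal to that from X:
  Rowan's payoff to Y: q·(-3) + (1−q)·1 = -4q + 1
  Rowan's payoff to X: q·3 + (1−q)·(-1) = 4q - 1
  -4q + 1 = 4q - 1  ⇒  -8q = -2  ⇒  q = 1/4.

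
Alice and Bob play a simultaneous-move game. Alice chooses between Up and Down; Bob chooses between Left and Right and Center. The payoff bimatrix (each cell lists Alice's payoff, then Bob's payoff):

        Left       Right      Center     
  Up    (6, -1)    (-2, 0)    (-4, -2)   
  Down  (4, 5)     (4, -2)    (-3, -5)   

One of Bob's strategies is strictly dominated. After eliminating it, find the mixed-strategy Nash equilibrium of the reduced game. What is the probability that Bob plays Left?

q = 3/4

Bob's strategy Center is strictly dominated by Right: 0 > -2 and -2 > -5. Eliminate Center.
Bob's mix must leave Alice indifferent between Up and Down.
  Alice's payoff from Up: q·6 + (1−q)·(-2) = 8q - 2
  Alice's payoff from Down: q·4 + (1−q)·4 = 4
  8q - 2 = 4  ⇒  8q = 6  ⇒  q = 3/4.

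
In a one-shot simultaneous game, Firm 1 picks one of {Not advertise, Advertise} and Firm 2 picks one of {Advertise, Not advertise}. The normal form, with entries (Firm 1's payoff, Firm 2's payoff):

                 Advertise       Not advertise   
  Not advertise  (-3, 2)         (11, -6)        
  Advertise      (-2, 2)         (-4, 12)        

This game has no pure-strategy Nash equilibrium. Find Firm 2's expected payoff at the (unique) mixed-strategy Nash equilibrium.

2

Firm 2's indifference between Advertise and Not advertise determines Firm 1's mixing probability p:
  Firm 2's expected payoff from Advertise: p·2 + (1−p)·2 = 2
  Firm 2's expected payoff from Not advertise: p·(-6) + (1−p)·12 = -18p + 12
  2 = -18p + 12  ⇒  18p = 10  ⇒  p = 5/9.
At equilibrium Firm 2 is indifferent across columns, so Firm 2's payoff equals the payoff from Advertise: (5/9)·2 + (4/9)·2 = 2.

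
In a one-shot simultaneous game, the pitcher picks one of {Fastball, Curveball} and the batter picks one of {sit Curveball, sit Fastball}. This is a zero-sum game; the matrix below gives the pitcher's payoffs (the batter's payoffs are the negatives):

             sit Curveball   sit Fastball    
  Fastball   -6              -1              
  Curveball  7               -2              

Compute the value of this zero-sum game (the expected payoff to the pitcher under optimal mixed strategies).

v = -19/14

The pitcher's indifference between Fastball and Curveball determines the batter's mixing probability q:
  the pitcher's expected payoff from Fastball: q·(-6) + (1−q)·(-1) = -5q - 1
  the pitcher's expected payoff from Curveball: q·7 + (1−q)·(-2) = 9q - 2
  -5q - 1 = 9q - 2  ⇒  -14q = -1  ⇒  q = 1/14.
The value is the pitcher's expected payoff against this mix (using Fastball): (1/14)·(-6) + (13/14)·(-1) = -19/14.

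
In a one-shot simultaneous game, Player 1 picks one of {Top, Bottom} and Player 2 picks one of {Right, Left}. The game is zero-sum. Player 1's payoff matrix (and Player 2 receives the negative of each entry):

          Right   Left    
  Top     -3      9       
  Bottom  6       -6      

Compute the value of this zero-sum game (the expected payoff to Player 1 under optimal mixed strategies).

Player 2's mix must leave Player 1 indifferent between Top and Bottom.
  Player 1's payoff to Top: q·(-3) + (1−q)·9 = -12q + 9
  Player 1's payoff to Bottom: q·6 + (1−q)·(-6) = 12q - 6
  -12q + 9 = 12q - 6  ⇒  -24q = -15  ⇒  q = 5/8.
The value is Player 1's expected payoff against this mix (using Top): (5/8)·(-3) + (3/8)·9 = 3/2.

v = 3/2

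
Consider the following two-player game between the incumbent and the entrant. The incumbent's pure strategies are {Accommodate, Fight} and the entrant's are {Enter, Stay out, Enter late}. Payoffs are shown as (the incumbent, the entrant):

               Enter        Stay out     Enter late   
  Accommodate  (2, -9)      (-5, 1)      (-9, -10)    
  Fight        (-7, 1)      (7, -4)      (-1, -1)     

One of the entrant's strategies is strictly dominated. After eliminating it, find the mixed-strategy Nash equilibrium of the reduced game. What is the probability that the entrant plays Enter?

q = 4/7

The entrant's strategy Enter late is strictly dominated by Enter: -9 > -10 and 1 > -1. Eliminate Enter late.
Set the incumbent's expected payoff from Accommodate equal to that from Fight:
  the incumbent's payoff to Accommodate: q·2 + (1−q)·(-5) = 7q - 5
  the incumbent's payoff to Fight: q·(-7) + (1−q)·7 = -14q + 7
  7q - 5 = -14q + 7  ⇒  21q = 12  ⇒  q = 4/7.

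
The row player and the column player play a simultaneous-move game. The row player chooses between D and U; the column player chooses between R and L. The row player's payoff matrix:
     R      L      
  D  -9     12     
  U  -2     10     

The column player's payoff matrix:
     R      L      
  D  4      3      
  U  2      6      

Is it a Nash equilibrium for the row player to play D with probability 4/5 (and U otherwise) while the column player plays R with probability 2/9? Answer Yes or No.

Check the column player's indifference given the row player's mix p = 4/5:
  payoff from R = 18/5; payoff from L = 18/5 — equal.
Check the row player's indifference given the column player's mix q = 2/9:
  payoff from D = 22/3; payoff from U = 22/3 — equal.
Both players are indifferent, so neither can profitably deviate.

Yes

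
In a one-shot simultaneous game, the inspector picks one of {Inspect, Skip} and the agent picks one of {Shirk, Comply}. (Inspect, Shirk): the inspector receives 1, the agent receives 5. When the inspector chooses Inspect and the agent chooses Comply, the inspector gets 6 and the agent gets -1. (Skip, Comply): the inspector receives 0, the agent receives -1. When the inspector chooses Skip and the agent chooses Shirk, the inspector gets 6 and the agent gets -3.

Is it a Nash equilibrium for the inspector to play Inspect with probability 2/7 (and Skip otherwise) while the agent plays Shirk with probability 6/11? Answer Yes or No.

Given the inspector's mix p = 2/7, the agent's payoff from Shirk is -5/7 but from Comply is -1. The agent strictly prefers Shirk, so the agent would not mix.
So the proposed profile is not a Nash equilibrium.

No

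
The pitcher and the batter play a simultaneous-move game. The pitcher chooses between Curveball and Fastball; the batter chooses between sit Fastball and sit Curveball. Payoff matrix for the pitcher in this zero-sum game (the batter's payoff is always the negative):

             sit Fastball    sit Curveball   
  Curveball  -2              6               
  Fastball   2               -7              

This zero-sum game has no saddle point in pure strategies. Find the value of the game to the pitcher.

The pitcher's indifference between Curveball and Fastball determines the batter's mixing probability q:
  the pitcher's expected payoff from Curveball: q·(-2) + (1−q)·6 = -8q + 6
  the pitcher's expected payoff from Fastball: q·2 + (1−q)·(-7) = 9q - 7
  -8q + 6 = 9q - 7  ⇒  -17q = -13  ⇒  q = 13/17.
The value is the pitcher's expected payoff against this mix (using Curveball): (13/17)·(-2) + (4/17)·6 = -2/17.

v = -2/17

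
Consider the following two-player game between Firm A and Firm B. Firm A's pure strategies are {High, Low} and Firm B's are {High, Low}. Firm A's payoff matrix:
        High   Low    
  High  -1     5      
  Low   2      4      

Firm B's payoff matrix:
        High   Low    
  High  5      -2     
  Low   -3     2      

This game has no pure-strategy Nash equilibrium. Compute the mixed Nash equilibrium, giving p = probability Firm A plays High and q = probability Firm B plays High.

Firm B's indifference between High and Low determines Firm A's mixing probability p:
  Firm B's payoff from High: p·5 + (1−p)·(-3) = 8p - 3
  Firm B's payoff from Low: p·(-2) + (1−p)·2 = -4p + 2
  8p - 3 = -4p + 2  ⇒  12p = 5  ⇒  p = 5/12.
For Firm A to be willing to mix, Firm A must be indifferent between High and Low, which pins down Firm B's mix.
  Firm A's payoff from High: q·(-1) + (1−q)·5 = -6q + 5
  Firm A's payoff from Low: q·2 + (1−q)·4 = -2q + 4
  -6q + 5 = -2q + 4  ⇒  -4q = -1  ⇒  q = 1/4.

p = 5/12, q = 1/4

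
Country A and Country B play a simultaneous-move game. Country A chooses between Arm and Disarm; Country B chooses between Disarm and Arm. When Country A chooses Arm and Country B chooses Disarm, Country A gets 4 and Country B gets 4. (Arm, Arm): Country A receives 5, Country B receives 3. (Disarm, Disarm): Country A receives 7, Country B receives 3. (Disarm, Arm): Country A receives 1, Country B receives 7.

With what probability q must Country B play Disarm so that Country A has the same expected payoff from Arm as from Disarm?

Country A's indifference between Arm and Disarm determines Country B's mixing probability q:
  Country A's expected payoff from Arm: q·4 + (1−q)·5 = -q + 5
  Country A's expected payoff from Disarm: q·7 + (1−q)·1 = 6q + 1
  -q + 5 = 6q + 1  ⇒  -7q = -4  ⇒  q = 4/7.

q = 4/7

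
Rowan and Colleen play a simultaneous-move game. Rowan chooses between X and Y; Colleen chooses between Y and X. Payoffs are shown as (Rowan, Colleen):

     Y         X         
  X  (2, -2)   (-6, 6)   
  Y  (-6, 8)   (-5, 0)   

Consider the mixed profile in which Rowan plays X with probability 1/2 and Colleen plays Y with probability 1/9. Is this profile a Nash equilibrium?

Check Colleen's indifference given Rowan's mix p = 1/2:
  payoff from Y = 3; payoff from X = 3 — equal.
Check Rowan's indifference given Colleen's mix q = 1/9:
  payoff from X = -46/9; payoff from Y = -46/9 — equal.
Both players are indifferent, so neither can profitably deviate.

Yes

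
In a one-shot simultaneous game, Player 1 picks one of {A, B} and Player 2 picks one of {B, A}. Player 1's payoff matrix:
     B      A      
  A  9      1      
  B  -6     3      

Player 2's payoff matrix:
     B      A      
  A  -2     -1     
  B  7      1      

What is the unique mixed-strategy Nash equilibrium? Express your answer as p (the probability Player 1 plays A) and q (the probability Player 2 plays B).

Player 1's mix must leave Player 2 indifferent between B and A.
  Player 2's payoff to B: p·(-2) + (1−p)·7 = -9p + 7
  Player 2's payoff to A: p·(-1) + (1−p)·1 = -2p + 1
  -9p + 7 = -2p + 1  ⇒  -7p = -6  ⇒  p = 6/7.
For Player 1 to be willing to mix, Player 1 must be indifferent between A and B, which pins down Player 2's mix.
  Player 1's payoff to A: q·9 + (1−q)·1 = 8q + 1
  Player 1's payoff to B: q·(-6) + (1−q)·3 = -9q + 3
  8q + 1 = -9q + 3  ⇒  17q = 2  ⇒  q = 2/17.

p = 6/7, q = 2/17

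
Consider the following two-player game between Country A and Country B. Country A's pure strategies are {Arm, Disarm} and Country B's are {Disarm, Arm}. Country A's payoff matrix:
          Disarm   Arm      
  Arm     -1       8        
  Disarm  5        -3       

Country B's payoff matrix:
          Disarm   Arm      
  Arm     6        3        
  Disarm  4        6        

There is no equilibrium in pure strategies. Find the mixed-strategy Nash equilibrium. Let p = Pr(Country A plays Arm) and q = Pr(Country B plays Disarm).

p = 2/5, q = 11/17

In a mixed equilibrium Country B is indifferent between Disarm and Arm; this condition fixes p.
  Country B's payoff from Disarm: p·6 + (1−p)·4 = 2p + 4
  Country B's payoff from Arm: p·3 + (1−p)·6 = -3p + 6
  2p + 4 = -3p + 6  ⇒  5p = 2  ⇒  p = 2/5.
Set Country A's expected payoff from Arm equal to that from Disarm:
  Country A's payoff to Arm: q·(-1) + (1−q)·8 = -9q + 8
  Country A's payoff to Disarm: q·5 + (1−q)·(-3) = 8q - 3
  -9q + 8 = 8q - 3  ⇒  -17q = -11  ⇒  q = 11/17.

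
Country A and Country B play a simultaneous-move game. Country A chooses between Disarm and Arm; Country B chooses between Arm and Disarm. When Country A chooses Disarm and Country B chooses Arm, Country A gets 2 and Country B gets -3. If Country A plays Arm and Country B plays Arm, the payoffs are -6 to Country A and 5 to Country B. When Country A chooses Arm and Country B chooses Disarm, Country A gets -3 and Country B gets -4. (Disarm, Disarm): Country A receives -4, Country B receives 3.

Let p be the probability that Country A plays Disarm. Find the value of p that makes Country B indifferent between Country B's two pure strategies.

Set Country B's expected payoff from Arm equal to that from Disarm:
  Country B's payoff from Arm: p·(-3) + (1−p)·5 = -8p + 5
  Country B's payoff from Disarm: p·3 + (1−p)·(-4) = 7p - 4
  -8p + 5 = 7p - 4  ⇒  -15p = -9  ⇒  p = 3/5.

p = 3/5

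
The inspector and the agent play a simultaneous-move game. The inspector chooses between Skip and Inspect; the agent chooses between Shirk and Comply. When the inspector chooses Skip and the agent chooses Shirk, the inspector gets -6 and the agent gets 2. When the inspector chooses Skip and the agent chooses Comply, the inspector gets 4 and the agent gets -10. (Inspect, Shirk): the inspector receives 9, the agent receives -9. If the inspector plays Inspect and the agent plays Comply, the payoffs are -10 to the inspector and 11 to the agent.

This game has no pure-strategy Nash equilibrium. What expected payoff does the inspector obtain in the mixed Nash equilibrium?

In a mixed equilibrium the inspector is indifferent between Skip and Inspect; this condition fixes q.
  the inspector's payoff from Skip: q·(-6) + (1−q)·4 = -10q + 4
  the inspector's payoff from Inspect: q·9 + (1−q)·(-10) = 19q - 10
  -10q + 4 = 19q - 10  ⇒  -29q = -14  ⇒  q = 14/29.
At equilibrium the inspector is indifferent across rows, so the inspector's payoff equals the payoff from Skip: (14/29)·(-6) + (15/29)·4 = -24/29.

-24/29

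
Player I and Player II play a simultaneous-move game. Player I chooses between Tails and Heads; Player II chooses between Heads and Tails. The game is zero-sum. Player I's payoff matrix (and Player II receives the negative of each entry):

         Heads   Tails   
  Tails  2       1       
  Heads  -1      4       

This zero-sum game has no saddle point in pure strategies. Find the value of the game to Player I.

v = 3/2

Player II's mix must leave Player I indifferent between Tails and Heads.
  Player I's payoff from Tails: q·2 + (1−q)·1 = q + 1
  Player I's payoff from Heads: q·(-1) + (1−q)·4 = -5q + 4
  q + 1 = -5q + 4  ⇒  6q = 3  ⇒  q = 1/2.
The value is Player I's expected payoff against this mix (using Tails): (1/2)·2 + (1/2)·1 = 3/2.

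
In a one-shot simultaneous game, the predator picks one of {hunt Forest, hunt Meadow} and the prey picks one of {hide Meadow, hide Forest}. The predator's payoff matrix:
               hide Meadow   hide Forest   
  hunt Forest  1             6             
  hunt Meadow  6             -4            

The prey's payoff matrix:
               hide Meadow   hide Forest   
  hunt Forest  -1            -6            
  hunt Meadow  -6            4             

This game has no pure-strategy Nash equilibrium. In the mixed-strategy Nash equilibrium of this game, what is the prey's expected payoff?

Set the prey's expected payoff from hide Meadow equal to that from hide Forest:
  the prey's payoff to hide Meadow: p·(-1) + (1−p)·(-6) = 5p - 6
  the prey's payoff to hide Forest: p·(-6) + (1−p)·4 = -10p + 4
  5p - 6 = -10p + 4  ⇒  15p = 10  ⇒  p = 2/3.
At equilibrium the prey is indifferent across columns, so the prey's payoff equals the payoff from hide Meadow: (2/3)·(-1) + (1/3)·(-6) = -8/3.

-8/3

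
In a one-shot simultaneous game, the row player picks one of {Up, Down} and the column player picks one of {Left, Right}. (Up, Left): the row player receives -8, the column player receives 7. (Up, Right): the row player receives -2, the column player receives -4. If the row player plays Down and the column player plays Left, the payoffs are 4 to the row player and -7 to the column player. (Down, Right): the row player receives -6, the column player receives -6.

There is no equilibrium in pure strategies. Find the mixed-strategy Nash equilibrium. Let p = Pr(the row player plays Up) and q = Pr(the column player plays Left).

In a mixed equilibrium the column player is indifferent between Left and Right; this condition fixes p.
  the column player's payoff from Left: p·7 + (1−p)·(-7) = 14p - 7
  the column player's payoff from Right: p·(-4) + (1−p)·(-6) = 2p - 6
  14p - 7 = 2p - 6  ⇒  12p = 1  ⇒  p = 1/12.
The row player's indifference between Up and Down determines the column player's mixing probability q:
  the row player's payoff from Up: q·(-8) + (1−q)·(-2) = -6q - 2
  the row player's payoff from Down: q·4 + (1−q)·(-6) = 10q - 6
  -6q - 2 = 10q - 6  ⇒  -16q = -4  ⇒  q = 1/4.

p = 1/12, q = 1/4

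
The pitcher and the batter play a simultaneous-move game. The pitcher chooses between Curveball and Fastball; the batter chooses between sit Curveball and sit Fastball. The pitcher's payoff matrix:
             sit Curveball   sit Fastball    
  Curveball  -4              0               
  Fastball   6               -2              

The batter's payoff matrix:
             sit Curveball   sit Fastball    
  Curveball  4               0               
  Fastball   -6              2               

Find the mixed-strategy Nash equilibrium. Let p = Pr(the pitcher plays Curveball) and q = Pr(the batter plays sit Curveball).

p = 2/3, q = 1/6

For the batter to be willing to mix, the batter must be indifferent between sit Curveball and sit Fastball, which pins down the pitcher's mix.
  the batter's expected payoff from sit Curveball: p·4 + (1−p)·(-6) = 10p - 6
  the batter's expected payoff from sit Fastball: p·0 + (1−p)·2 = -2p + 2
  10p - 6 = -2p + 2  ⇒  12p = 8  ⇒  p = 2/3.
Set the pitcher's expected payoff from Curveball equal to that from Fastball:
  the pitcher's expected payoff from Curveball: q·(-4) + (1−q)·0 = -4q
  the pitcher's expected payoff from Fastball: q·6 + (1−q)·(-2) = 8q - 2
  -4q = 8q - 2  ⇒  -12q = -2  ⇒  q = 1/6.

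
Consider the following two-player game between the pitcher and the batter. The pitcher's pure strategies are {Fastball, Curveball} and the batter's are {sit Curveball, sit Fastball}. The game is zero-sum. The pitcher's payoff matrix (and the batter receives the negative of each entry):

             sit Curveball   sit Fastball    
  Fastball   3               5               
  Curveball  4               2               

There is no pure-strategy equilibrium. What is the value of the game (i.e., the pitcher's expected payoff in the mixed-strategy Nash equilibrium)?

v = 7/2

Set the pitcher's expected payoff from Fastball equal to that from Curveball:
  the pitcher's payoff from Fastball: q·3 + (1−q)·5 = -2q + 5
  the pitcher's payoff from Curveball: q·4 + (1−q)·2 = 2q + 2
  -2q + 5 = 2q + 2  ⇒  -4q = -3  ⇒  q = 3/4.
The value is the pitcher's expected payoff against this mix (using Fastball): (3/4)·3 + (1/4)·5 = 7/2.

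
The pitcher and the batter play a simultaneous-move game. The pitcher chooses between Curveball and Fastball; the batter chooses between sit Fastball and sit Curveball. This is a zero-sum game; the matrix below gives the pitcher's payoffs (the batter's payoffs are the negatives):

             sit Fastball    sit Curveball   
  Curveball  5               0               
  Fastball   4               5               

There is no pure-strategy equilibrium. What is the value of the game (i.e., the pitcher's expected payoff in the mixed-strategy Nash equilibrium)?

The pitcher's indifference between Curveball and Fastball determines the batter's mixing probability q:
  the pitcher's payoff to Curveball: q·5 + (1−q)·0 = 5q
  the pitcher's payoff to Fastball: q·4 + (1−q)·5 = -q + 5
  5q = -q + 5  ⇒  6q = 5  ⇒  q = 5/6.
The value is the pitcher's expected payoff against this mix (using Curveball): (5/6)·5 + (1/6)·0 = 25/6.

v = 25/6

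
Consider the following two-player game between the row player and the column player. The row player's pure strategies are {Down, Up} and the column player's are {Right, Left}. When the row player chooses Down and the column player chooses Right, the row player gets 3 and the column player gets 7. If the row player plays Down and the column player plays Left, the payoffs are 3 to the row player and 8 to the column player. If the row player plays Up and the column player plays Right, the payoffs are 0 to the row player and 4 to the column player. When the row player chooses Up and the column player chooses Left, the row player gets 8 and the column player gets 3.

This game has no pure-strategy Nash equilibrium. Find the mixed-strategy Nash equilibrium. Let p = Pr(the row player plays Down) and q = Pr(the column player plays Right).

p = 1/2, q = 5/8

In a mixed equilibrium the column player is indifferent between Right and Left; this condition fixes p.
  the column player's payoff to Right: p·7 + (1−p)·4 = 3p + 4
  the column player's payoff to Left: p·8 + (1−p)·3 = 5p + 3
  3p + 4 = 5p + 3  ⇒  -2p = -1  ⇒  p = 1/2.
For the row player to be willing to mix, the row player must be indifferent between Down and Up, which pins down the column player's mix.
  the row player's payoff to Down: q·3 + (1−q)·3 = 3
  the row player's payoff to Up: q·0 + (1−q)·8 = -8q + 8
  3 = -8q + 8  ⇒  8q = 5  ⇒  q = 5/8.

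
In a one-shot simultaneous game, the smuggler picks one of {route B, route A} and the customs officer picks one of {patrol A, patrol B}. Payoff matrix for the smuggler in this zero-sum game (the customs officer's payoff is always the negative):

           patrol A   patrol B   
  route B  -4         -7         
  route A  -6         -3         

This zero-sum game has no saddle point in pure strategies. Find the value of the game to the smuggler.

The customs officer's mix must leave the smuggler indifferent between route B and route A.
  the smuggler's payoff to route B: q·(-4) + (1−q)·(-7) = 3q - 7
  the smuggler's payoff to route A: q·(-6) + (1−q)·(-3) = -3q - 3
  3q - 7 = -3q - 3  ⇒  6q = 4  ⇒  q = 2/3.
The value is the smuggler's expected payoff against this mix (using route B): (2/3)·(-4) + (1/3)·(-7) = -5.

v = -5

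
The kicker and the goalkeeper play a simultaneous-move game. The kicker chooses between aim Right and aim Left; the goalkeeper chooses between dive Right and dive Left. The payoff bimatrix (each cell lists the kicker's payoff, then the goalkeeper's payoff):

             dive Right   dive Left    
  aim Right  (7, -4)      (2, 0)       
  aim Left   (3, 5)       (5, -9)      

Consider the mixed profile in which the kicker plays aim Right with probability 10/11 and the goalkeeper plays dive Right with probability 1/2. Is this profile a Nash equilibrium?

No

Given the kicker's mix p = 10/11, the goalkeeper's payoff from dive Right is -35/11 but from dive Left is -9/11. The goalkeeper strictly prefers dive Left, so the goalkeeper would not mix.
So the proposed profile is not a Nash equilibrium.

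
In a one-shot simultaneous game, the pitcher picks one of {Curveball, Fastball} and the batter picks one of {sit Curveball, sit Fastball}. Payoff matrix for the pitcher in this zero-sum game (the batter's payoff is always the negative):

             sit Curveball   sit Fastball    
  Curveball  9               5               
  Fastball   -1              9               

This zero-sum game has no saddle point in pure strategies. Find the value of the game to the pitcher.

Set the pitcher's expected payoff from Curveball equal to that from Fastball:
  the pitcher's expected payoff from Curveball: q·9 + (1−q)·5 = 4q + 5
  the pitcher's expected payoff from Fastball: q·(-1) + (1−q)·9 = -10q + 9
  4q + 5 = -10q + 9  ⇒  14q = 4  ⇒  q = 2/7.
The value is the pitcher's expected payoff against this mix (using Curveball): (2/7)·9 + (5/7)·5 = 43/7.

v = 43/7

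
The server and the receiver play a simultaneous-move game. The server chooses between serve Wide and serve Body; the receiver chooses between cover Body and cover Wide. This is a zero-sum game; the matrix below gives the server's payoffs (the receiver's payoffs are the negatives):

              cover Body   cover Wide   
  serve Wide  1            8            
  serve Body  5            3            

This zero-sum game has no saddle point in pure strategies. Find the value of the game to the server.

In a mixed equilibrium the server is indifferent between serve Wide and serve Body; this condition fixes q.
  the server's payoff to serve Wide: q·1 + (1−q)·8 = -7q + 8
  the server's payoff to serve Body: q·5 + (1−q)·3 = 2q + 3
  -7q + 8 = 2q + 3  ⇒  -9q = -5  ⇒  q = 5/9.
The value is the server's expected payoff against this mix (using serve Wide): (5/9)·1 + (4/9)·8 = 37/9.

v = 37/9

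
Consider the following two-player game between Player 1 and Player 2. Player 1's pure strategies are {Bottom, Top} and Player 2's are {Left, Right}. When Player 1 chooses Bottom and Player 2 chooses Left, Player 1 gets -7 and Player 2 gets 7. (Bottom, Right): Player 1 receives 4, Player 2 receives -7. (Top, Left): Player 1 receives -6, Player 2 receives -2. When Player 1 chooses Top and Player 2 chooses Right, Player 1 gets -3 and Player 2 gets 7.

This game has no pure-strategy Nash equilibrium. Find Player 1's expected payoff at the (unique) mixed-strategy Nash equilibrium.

In a mixed equilibrium Player 1 is indifferent between Bottom and Top; this condition fixes q.
  Player 1's expected payoff from Bottom: q·(-7) + (1−q)·4 = -11q + 4
  Player 1's expected payoff from Top: q·(-6) + (1−q)·(-3) = -3q - 3
  -11q + 4 = -3q - 3  ⇒  -8q = -7  ⇒  q = 7/8.
At equilibrium Player 1 is indifferent across rows, so Player 1's payoff equals the payoff from Bottom: (7/8)·(-7) + (1/8)·4 = -45/8.

-45/8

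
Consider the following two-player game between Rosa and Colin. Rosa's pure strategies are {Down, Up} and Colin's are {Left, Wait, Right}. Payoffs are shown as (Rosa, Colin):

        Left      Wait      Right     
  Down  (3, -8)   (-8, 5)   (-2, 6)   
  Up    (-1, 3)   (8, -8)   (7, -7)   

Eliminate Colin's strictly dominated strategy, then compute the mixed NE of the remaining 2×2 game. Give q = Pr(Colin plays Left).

q = 9/13

Colin's strategy Wait is strictly dominated by Right: 6 > 5 and -7 > -8. Eliminate Wait.
Set Rosa's expected payoff from Down equal to that from Up:
  Rosa's expected payoff from Down: q·3 + (1−q)·(-2) = 5q - 2
  Rosa's expected payoff from Up: q·(-1) + (1−q)·7 = -8q + 7
  5q - 2 = -8q + 7  ⇒  13q = 9  ⇒  q = 9/13.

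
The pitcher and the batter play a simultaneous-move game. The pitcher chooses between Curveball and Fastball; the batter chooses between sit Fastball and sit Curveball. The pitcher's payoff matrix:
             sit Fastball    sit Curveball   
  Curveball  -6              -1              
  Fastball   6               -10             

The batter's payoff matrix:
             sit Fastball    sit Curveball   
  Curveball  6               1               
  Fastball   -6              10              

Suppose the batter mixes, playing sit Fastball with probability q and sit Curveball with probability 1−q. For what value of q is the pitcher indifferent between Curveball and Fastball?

q = 3/7

For the pitcher to be willing to mix, the pitcher must be indifferent between Curveball and Fastball, which pins down the batter's mix.
  the pitcher's payoff to Curveball: q·(-6) + (1−q)·(-1) = -5q - 1
  the pitcher's payoff to Fastball: q·6 + (1−q)·(-10) = 16q - 10
  -5q - 1 = 16q - 10  ⇒  -21q = -9  ⇒  q = 3/7.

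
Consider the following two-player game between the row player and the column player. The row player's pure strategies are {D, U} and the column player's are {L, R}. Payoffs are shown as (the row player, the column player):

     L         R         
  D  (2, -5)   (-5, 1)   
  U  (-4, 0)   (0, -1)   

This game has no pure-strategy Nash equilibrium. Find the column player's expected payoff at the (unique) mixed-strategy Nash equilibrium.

Set the column player's expected payoff from L equal to that from R:
  the column player's expected payoff from L: p·(-5) + (1−p)·0 = -5p
  the column player's expected payoff from R: p·1 + (1−p)·(-1) = 2p - 1
  -5p = 2p - 1  ⇒  -7p = -1  ⇒  p = 1/7.
At equilibrium the column player is indifferent across columns, so the column player's payoff equals the payoff from L: (1/7)·(-5) + (6/7)·0 = -5/7.

-5/7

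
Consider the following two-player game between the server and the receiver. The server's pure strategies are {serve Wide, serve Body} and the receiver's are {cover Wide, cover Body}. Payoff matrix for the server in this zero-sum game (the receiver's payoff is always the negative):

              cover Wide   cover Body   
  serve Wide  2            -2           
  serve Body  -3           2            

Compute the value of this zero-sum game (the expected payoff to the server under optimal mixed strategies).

The server's indifference between serve Wide and serve Body determines the receiver's mixing probability q:
  the server's payoff to serve Wide: q·2 + (1−q)·(-2) = 4q - 2
  the server's payoff to serve Body: q·(-3) + (1−q)·2 = -5q + 2
  4q - 2 = -5q + 2  ⇒  9q = 4  ⇒  q = 4/9.
The value is the server's expected payoff against this mix (using serve Wide): (4/9)·2 + (5/9)·(-2) = -2/9.

v = -2/9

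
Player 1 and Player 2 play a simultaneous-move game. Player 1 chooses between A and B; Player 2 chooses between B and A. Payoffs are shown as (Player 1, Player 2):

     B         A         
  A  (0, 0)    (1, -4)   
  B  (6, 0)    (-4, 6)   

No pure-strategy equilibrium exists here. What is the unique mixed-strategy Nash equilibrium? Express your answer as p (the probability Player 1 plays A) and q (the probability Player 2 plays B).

Player 1's mix must leave Player 2 indifferent between B and A.
  Player 2's expected payoff from B: p·0 + (1−p)·0 = 0
  Player 2's expected payoff from A: p·(-4) + (1−p)·6 = -10p + 6
  0 = -10p + 6  ⇒  10p = 6  ⇒  p = 3/5.
Player 2's mix must leave Player 1 indifferent between A and B.
  Player 1's payoff to A: q·0 + (1−q)·1 = -q + 1
  Player 1's payoff to B: q·6 + (1−q)·(-4) = 10q - 4
  -q + 1 = 10q - 4  ⇒  -11q = -5  ⇒  q = 5/11.

p = 3/5, q = 5/11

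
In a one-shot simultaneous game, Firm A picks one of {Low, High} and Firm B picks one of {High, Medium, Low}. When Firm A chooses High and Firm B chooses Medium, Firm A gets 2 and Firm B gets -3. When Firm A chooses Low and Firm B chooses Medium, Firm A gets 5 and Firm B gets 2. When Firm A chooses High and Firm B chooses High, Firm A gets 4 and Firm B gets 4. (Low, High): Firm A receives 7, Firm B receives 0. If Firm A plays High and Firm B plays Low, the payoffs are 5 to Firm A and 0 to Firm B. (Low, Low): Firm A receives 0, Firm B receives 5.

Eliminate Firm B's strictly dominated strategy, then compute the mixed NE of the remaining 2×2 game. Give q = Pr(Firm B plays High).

Firm B's strategy Medium is strictly dominated by Low: 5 > 2 and 0 > -3. Eliminate Medium.
In a mixed equilibrium Firm A is indifferent between Low and High; this condition fixes q.
  Firm A's expected payoff from Low: q·7 + (1−q)·0 = 7q
  Firm A's expected payoff from High: q·4 + (1−q)·5 = -q + 5
  7q = -q + 5  ⇒  8q = 5  ⇒  q = 5/8.

q = 5/8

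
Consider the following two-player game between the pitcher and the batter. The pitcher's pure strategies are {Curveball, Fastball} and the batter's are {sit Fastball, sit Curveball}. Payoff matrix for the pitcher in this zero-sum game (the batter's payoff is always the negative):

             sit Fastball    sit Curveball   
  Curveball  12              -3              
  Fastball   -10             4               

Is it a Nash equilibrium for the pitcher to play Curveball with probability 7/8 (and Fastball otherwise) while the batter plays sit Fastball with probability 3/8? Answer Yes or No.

Given the pitcher's mix p = 7/8, the batter's payoff from sit Fastball is -37/4 but from sit Curveball is 17/8. The batter strictly prefers sit Curveball, so the batter would not mix.
So the proposed profile is not a Nash equilibrium.

No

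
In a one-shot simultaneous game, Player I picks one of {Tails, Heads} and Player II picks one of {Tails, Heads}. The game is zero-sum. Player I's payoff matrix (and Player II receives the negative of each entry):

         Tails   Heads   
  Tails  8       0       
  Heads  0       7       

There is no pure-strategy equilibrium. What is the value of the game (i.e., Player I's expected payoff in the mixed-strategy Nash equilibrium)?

v = 56/15

In a mixed equilibrium Player I is indifferent between Tails and Heads; this condition fixes q.
  Player I's expected payoff from Tails: q·8 + (1−q)·0 = 8q
  Player I's expected payoff from Heads: q·0 + (1−q)·7 = -7q + 7
  8q = -7q + 7  ⇒  15q = 7  ⇒  q = 7/15.
The value is Player I's expected payoff against this mix (using Tails): (7/15)·8 + (8/15)·0 = 56/15.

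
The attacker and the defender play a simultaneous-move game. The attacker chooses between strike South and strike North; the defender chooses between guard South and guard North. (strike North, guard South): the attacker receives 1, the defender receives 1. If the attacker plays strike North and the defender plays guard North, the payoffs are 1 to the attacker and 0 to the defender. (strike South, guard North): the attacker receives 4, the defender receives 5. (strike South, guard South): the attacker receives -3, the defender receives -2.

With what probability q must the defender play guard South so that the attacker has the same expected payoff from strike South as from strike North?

The defender's mix must leave the attacker indifferent between strike South and strike North.
  the attacker's expected payoff from strike South: q·(-3) + (1−q)·4 = -7q + 4
  the attacker's expected payoff from strike North: q·1 + (1−q)·1 = 1
  -7q + 4 = 1  ⇒  -7q = -3  ⇒  q = 3/7.

q = 3/7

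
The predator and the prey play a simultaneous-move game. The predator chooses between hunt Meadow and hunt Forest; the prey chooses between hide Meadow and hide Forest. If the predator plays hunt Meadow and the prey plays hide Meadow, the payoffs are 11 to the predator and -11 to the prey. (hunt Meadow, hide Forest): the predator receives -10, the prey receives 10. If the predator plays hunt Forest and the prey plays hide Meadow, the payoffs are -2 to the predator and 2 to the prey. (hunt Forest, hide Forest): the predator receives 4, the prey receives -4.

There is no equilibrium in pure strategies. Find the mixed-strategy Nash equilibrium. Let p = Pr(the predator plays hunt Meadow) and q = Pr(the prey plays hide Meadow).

p = 2/9, q = 14/27

In a mixed equilibrium the prey is indifferent between hide Meadow and hide Forest; this condition fixes p.
  the prey's payoff from hide Meadow: p·(-11) + (1−p)·2 = -13p + 2
  the prey's payoff from hide Forest: p·10 + (1−p)·(-4) = 14p - 4
  -13p + 2 = 14p - 4  ⇒  -27p = -6  ⇒  p = 2/9.
Set the predator's expected payoff from hunt Meadow equal to that from hunt Forest:
  the predator's payoff to hunt Meadow: q·11 + (1−q)·(-10) = 21q - 10
  the predator's payoff to hunt Forest: q·(-2) + (1−q)·4 = -6q + 4
  21q - 10 = -6q + 4  ⇒  27q = 14  ⇒  q = 14/27.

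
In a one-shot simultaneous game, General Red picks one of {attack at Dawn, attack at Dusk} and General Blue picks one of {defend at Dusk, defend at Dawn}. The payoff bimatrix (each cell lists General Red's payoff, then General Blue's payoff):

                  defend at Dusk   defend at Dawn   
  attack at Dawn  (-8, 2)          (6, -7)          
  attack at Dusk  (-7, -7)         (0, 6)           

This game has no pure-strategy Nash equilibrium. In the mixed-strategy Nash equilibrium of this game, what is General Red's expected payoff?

-6

General Blue's mix must leave General Red indifferent between attack at Dawn and attack at Dusk.
  General Red's payoff to attack at Dawn: q·(-8) + (1−q)·6 = -14q + 6
  General Red's payoff to attack at Dusk: q·(-7) + (1−q)·0 = -7q
  -14q + 6 = -7q  ⇒  -7q = -6  ⇒  q = 6/7.
At equilibrium General Red is indifferent across rows, so General Red's payoff equals the payoff from attack at Dawn: (6/7)·(-8) + (1/7)·6 = -6.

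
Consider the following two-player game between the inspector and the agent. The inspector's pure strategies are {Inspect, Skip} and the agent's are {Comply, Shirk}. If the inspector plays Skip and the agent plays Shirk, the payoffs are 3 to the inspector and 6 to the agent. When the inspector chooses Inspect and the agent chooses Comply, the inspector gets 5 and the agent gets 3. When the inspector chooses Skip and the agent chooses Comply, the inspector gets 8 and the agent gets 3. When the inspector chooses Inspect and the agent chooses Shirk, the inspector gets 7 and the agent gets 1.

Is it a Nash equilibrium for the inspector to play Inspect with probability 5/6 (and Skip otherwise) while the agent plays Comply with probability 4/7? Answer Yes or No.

No

Given the inspector's mix p = 5/6, the agent's payoff from Comply is 3 but from Shirk is 11/6. The agent strictly prefers Comply, so the agent would not mix.
So the proposed profile is not a Nash equilibrium.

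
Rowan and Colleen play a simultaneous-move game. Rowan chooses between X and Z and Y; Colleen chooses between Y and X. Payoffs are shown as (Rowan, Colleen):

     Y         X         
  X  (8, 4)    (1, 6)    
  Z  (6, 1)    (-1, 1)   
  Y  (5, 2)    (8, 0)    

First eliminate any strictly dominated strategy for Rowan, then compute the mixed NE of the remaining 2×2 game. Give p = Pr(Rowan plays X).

p = 1/2

Rowan's strategy Z is strictly dominated by X: 8 > 6 and 1 > -1. Eliminate Z.
Rowan's mix must leave Colleen indifferent between Y and X.
  Colleen's payoff from Y: p·4 + (1−p)·2 = 2p + 2
  Colleen's payoff from X: p·6 + (1−p)·0 = 6p
  2p + 2 = 6p  ⇒  -4p = -2  ⇒  p = 1/2.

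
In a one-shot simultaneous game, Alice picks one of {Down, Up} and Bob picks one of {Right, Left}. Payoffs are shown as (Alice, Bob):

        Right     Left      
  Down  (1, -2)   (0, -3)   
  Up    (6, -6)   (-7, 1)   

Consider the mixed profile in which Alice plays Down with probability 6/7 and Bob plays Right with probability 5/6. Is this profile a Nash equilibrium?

No

Given Alice's mix p = 6/7, Bob's payoff from Right is -18/7 but from Left is -17/7. Bob strictly prefers Left, so Bob would not mix.
So the proposed profile is not a Nash equilibrium.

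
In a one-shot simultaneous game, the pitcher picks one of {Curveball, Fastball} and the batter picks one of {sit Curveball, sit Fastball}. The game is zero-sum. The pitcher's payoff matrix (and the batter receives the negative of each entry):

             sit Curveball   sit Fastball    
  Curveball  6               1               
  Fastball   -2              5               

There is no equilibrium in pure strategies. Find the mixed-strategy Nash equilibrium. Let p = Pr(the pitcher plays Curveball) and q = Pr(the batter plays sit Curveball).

p = 7/12, q = 1/3

For the batter to be willing to mix, the batter must be indifferent between sit Curveball and sit Fastball, which pins down the pitcher's mix.
  the batter's payoff from sit Curveball: p·(-6) + (1−p)·2 = -8p + 2
  the batter's payoff from sit Fastball: p·(-1) + (1−p)·(-5) = 4p - 5
  -8p + 2 = 4p - 5  ⇒  -12p = -7  ⇒  p = 7/12.
Set the pitcher's expected payoff from Curveball equal to that from Fastball:
  the pitcher's expected payoff from Curveball: q·6 + (1−q)·1 = 5q + 1
  the pitcher's expected payoff from Fastball: q·(-2) + (1−q)·5 = -7q + 5
  5q + 1 = -7q + 5  ⇒  12q = 4  ⇒  q = 1/3.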